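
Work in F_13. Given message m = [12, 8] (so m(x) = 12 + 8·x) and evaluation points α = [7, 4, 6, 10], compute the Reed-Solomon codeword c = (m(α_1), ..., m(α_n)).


c = [3, 5, 8, 1]

Message polynomial: m(x) = 12 + 8·x (mod 13).
For each evaluation point α_i, compute m(α_i) mod 13:
  α_1 = 7: Horner steps 8 → 3, so m(7) = 3.
  α_2 = 4: Horner steps 8 → 5, so m(4) = 5.
  α_3 = 6: Horner steps 8 → 8, so m(6) = 8.
  α_4 = 10: Horner steps 8 → 1, so m(10) = 1.
Codeword c = [3, 5, 8, 1] ∈ F_13^4.


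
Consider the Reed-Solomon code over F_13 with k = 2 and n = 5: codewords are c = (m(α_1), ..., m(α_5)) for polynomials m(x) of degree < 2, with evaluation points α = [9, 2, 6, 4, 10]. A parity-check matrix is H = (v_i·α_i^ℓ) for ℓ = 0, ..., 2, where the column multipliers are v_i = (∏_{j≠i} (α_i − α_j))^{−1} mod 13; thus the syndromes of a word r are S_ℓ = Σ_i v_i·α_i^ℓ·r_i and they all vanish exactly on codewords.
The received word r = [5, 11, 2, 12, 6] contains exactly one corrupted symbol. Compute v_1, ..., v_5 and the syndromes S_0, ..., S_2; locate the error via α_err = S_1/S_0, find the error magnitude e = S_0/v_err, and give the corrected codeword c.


S = (9, 10, 1), error at position 4, error magnitude e = 12, c = [5, 11, 2, 0, 6].

Step 1: column multipliers v_i = (∏_{j≠i}(α_i − α_j))^{−1} mod 13.
  i = 1 (α = 9): (9−2)(9−6)(9−4)(9−10) = 7·3·5·(−1) = −105 ≡ 12, so v_1 = 12^{−1} = 12 (mod 13).
  i = 2 (α = 2): (2−9)(2−6)(2−4)(2−10) = (−7)·(−4)·(−2)·(−8) = 448 ≡ 6, so v_2 = 6^{−1} = 11 (mod 13).
  i = 3 (α = 6): (6−9)(6−2)(6−4)(6−10) = (−3)·4·2·(−4) = 96 ≡ 5, so v_3 = 5^{−1} = 8 (mod 13).
  i = 4 (α = 4): (4−9)(4−2)(4−6)(4−10) = (−5)·2·(−2)·(−6) = −120 ≡ 10, so v_4 = 10^{−1} = 4 (mod 13).
  i = 5 (α = 10): (10−9)(10−2)(10−6)(10−4) = 1·8·4·6 = 192 ≡ 10, so v_5 = 10^{−1} = 4 (mod 13).
  v = [12, 11, 8, 4, 4].
Step 2: syndromes of r = [5, 11, 2, 12, 6] (all sums mod 13).
  S_0 = Σ v_i r_i = 12·5 + 11·11 + 8·2 + 4·12 + 4·6 = 269 ≡ 9.
  S_1 = Σ v_i α_i r_i = 12·9·5 + 11·2·11 + 8·6·2 + 4·4·12 + 4·10·6 = 1310 ≡ 10.
  α_i^2 mod 13 = [3, 4, 10, 3, 9].
  S_2 = Σ v_i α_i^2 r_i = 12·3·5 + 11·4·11 + 8·10·2 + 4·3·12 + 4·9·6 = 1184 ≡ 1.
  S = (9, 10, 1) ≠ 0, so r is not a codeword (an error is present).
Step 3: locate the error. For a single error e at position i, S_ℓ = v_i·e·α_i^ℓ, so α_err = S_1/S_0.
  S_0^{−1} = 9^{−1} = 3 (mod 13), so α_err = 10·3 = 30 ≡ 4 = α_4. Error position i = 4.
  Consistency check: S_2/S_1 = 1·4 = 4 ≡ 4 = α_err ✓ (single-error assumption holds).
Step 4: error magnitude e = S_0/v_4 = S_0·∏_{j≠4}(α_4 − α_j) = 9·10 = 90 ≡ 12 (mod 13).
Step 5: correct position 4: c_4 = r_4 − e = 12 − 12 ≡ 0 (mod 13). Hence c = [5, 11, 2, 0, 6].
  Check: interpolating c through the α_i gives m(x) = 9 + 1·x (degree < 2) with m(α_i) = c_i for every i, so c is indeed a codeword.


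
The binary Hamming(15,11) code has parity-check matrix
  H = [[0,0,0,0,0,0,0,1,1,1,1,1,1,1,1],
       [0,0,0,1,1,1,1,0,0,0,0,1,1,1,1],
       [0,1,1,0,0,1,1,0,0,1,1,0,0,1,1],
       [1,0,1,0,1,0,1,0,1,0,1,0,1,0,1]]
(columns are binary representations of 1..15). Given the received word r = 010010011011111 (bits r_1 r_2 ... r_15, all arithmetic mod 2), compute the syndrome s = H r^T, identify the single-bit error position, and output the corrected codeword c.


s = (1, 1, 0, 1)^T, error position = 13, corrected codeword c = 010010011011011

Compute s = H r^T mod 2 one row at a time:
  s_1 = 1 + 1 + 0 + 1 + 1 + 1 + 1 + 1 = 7 ≡ 1 (mod 2).
  s_2 = 0 + 1 + 0 + 0 + 1 + 1 + 1 + 1 = 5 ≡ 1 (mod 2).
  s_3 = 1 + 0 + 0 + 0 + 0 + 1 + 1 + 1 = 4 ≡ 0 (mod 2).
  s_4 = 0 + 0 + 1 + 0 + 1 + 1 + 1 + 1 = 5 ≡ 1 (mod 2).
s = (1, 1, 0, 1)^T — this equals column 13 of H (binary 1101), so error is at position 13.
Correct: flip bit 13 of r = 010010011011111 to get c = 010010011011011.


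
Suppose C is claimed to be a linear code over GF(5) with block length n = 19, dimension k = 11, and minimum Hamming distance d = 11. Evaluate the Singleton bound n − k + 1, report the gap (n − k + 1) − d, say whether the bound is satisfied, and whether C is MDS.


Singleton RHS = n − k + 1 = 9, slack = -2, bound violated (no such code; not MDS).

Singleton bound: d ≤ n − k + 1.
Here n = 19, k = 11, so n − k + 1 = 9.
Given d = 11, check d ≤ 9: NO.
Slack = (n − k + 1) − d = -2.
The slack is negative: d = 11 exceeds n − k + 1 = 9 by 2, so the Singleton bound is violated and no linear [19, 11, 11]_5 code can exist. In particular it is not MDS (MDS requires d = n − k + 1 exactly).
Description: the claimed parameters are [19, 11, 11]_5; such a code would be impossible (violates the Singleton bound).


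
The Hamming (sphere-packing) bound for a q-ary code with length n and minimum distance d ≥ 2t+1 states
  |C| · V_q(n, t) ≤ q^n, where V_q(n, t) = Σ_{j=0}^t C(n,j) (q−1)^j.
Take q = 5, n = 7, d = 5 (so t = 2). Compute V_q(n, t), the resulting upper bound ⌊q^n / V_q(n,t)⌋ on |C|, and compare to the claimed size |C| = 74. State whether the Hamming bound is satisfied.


V_q(n, t) = 365, q^n = 78125, Hamming bound = 214, |C| = 74 ≤ bound (satisfied).

Step 1: Compute V_q(n, t) = Σ_{j=0}^2 C(n, j) (q−1)^j.
  j = 0: C(7,0)·(4)^0 = 1·1 = 1.
  j = 1: C(7,1)·(4)^1 = 7·4 = 28.
  j = 2: C(7,2)·(4)^2 = 21·16 = 336.
  V_q(n, t) = 1 + 28 + 336 = 365.
Step 2: q^n = 5^7 = 78125.
Step 3: Hamming bound ⌊q^n / V_q(n,t)⌋ = ⌊78125/365⌋ = 214.
Step 4: Compare |C| = 74 to 214: satisfied.
The claimed |C| lies below the Hamming bound.


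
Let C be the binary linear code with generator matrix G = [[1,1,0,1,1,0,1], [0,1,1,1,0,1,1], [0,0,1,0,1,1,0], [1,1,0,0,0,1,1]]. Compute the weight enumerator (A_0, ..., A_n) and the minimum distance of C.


Weight distribution: A_0 = 1, A_1 = 1, A_2 = 1, A_3 = 4, A_4 = 5, A_5 = 3, A_6 = 1. Minimum distance d = 1.

Enumerate all 2^4 = 16 messages m ∈ F_2^4.
For each, compute codeword c = mG in F_2^7, then tally its weight.
  m = 0000 → c = 0000000, weight = 0.
  m = 1000 → c = 1101101, weight = 5.
  m = 0100 → c = 0111011, weight = 5.
  m = 1100 → c = 1010110, weight = 4.
  m = 0010 → c = 0010110, weight = 3.
  m = 1010 → c = 1111011, weight = 6.
  m = 0110 → c = 0101101, weight = 4.
  m = 1110 → c = 1000000, weight = 1.
  m = 0001 → c = 1100011, weight = 4.
  m = 1001 → c = 0001110, weight = 3.
  m = 0101 → c = 1011000, weight = 3.
  m = 1101 → c = 0110101, weight = 4.
  m = 0011 → c = 1110101, weight = 5.
  m = 1011 → c = 0011000, weight = 2.
  m = 0111 → c = 1001110, weight = 4.
  m = 1111 → c = 0100011, weight = 3.
Tally weights:
  weight 0: 1 codewords.
  weight 1: 1 codewords.
  weight 2: 1 codewords.
  weight 3: 4 codewords.
  weight 4: 5 codewords.
  weight 5: 3 codewords.
  weight 6: 1 codewords.
Minimum distance d = smallest w > 0 with A_w > 0 = 1.
Sanity: Σ A_w = 16 = 2^4 = 16 ✓.


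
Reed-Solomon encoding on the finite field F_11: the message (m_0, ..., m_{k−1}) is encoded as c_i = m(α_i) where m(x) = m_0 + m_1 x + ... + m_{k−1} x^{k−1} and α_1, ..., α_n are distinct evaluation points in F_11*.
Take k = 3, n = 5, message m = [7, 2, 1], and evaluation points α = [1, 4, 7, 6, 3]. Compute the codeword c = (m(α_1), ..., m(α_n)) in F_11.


c = [10, 9, 4, 0, 0]

Message polynomial: m(x) = 7 + 2·x + 1·x^2 (mod 11).
For each evaluation point α_i, compute m(α_i) mod 11:
  α_1 = 1: Horner steps 1 → 3 → 10, so m(1) = 10.
  α_2 = 4: Horner steps 1 → 6 → 9, so m(4) = 9.
  α_3 = 7: Horner steps 1 → 9 → 4, so m(7) = 4.
  α_4 = 6: Horner steps 1 → 8 → 0, so m(6) = 0.
  α_5 = 3: Horner steps 1 → 5 → 0, so m(3) = 0.
Codeword c = [10, 9, 4, 0, 0] ∈ F_11^5.


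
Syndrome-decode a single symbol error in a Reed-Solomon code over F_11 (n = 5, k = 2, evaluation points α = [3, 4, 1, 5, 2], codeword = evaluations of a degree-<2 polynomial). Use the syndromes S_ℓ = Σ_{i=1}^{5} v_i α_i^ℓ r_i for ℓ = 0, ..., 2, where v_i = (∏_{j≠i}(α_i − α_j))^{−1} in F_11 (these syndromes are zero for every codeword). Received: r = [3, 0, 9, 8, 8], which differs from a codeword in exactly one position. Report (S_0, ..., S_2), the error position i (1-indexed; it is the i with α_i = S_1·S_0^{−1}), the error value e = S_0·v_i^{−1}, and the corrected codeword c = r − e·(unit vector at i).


S = (7, 3, 6), error at position 5, error magnitude e = 2, c = [3, 0, 9, 8, 6].

Step 1: column multipliers v_i = (∏_{j≠i}(α_i − α_j))^{−1} mod 11.
  i = 1 (α = 3): (3−4)(3−1)(3−5)(3−2) = (−1)·2·(−2)·1 = 4 ≡ 4, so v_1 = 4^{−1} = 3 (mod 11).
  i = 2 (α = 4): (4−3)(4−1)(4−5)(4−2) = 1·3·(−1)·2 = −6 ≡ 5, so v_2 = 5^{−1} = 9 (mod 11).
  i = 3 (α = 1): (1−3)(1−4)(1−5)(1−2) = (−2)·(−3)·(−4)·(−1) = 24 ≡ 2, so v_3 = 2^{−1} = 6 (mod 11).
  i = 4 (α = 5): (5−3)(5−4)(5−1)(5−2) = 2·1·4·3 = 24 ≡ 2, so v_4 = 2^{−1} = 6 (mod 11).
  i = 5 (α = 2): (2−3)(2−4)(2−1)(2−5) = (−1)·(−2)·1·(−3) = −6 ≡ 5, so v_5 = 5^{−1} = 9 (mod 11).
  v = [3, 9, 6, 6, 9].
Step 2: syndromes of r = [3, 0, 9, 8, 8] (all sums mod 11).
  S_0 = Σ v_i r_i = 3·3 + 9·0 + 6·9 + 6·8 + 9·8 = 183 ≡ 7.
  S_1 = Σ v_i α_i r_i = 3·3·3 + 9·4·0 + 6·1·9 + 6·5·8 + 9·2·8 = 465 ≡ 3.
  α_i^2 mod 11 = [9, 5, 1, 3, 4].
  S_2 = Σ v_i α_i^2 r_i = 3·9·3 + 9·5·0 + 6·1·9 + 6·3·8 + 9·4·8 = 567 ≡ 6.
  S = (7, 3, 6) ≠ 0, so r is not a codeword (an error is present).
Step 3: locate the error. For a single error e at position i, S_ℓ = v_i·e·α_i^ℓ, so α_err = S_1/S_0.
  S_0^{−1} = 7^{−1} = 8 (mod 11), so α_err = 3·8 = 24 ≡ 2 = α_5. Error position i = 5.
  Consistency check: S_2/S_1 = 6·4 = 24 ≡ 2 = α_err ✓ (single-error assumption holds).
Step 4: error magnitude e = S_0/v_5 = S_0·∏_{j≠5}(α_5 − α_j) = 7·5 = 35 ≡ 2 (mod 11).
Step 5: correct position 5: c_5 = r_5 − e = 8 − 2 ≡ 6 (mod 11). Hence c = [3, 0, 9, 8, 6].
  Check: interpolating c through the α_i gives m(x) = 1 + 8·x (degree < 2) with m(α_i) = c_i for every i, so c is indeed a codeword.


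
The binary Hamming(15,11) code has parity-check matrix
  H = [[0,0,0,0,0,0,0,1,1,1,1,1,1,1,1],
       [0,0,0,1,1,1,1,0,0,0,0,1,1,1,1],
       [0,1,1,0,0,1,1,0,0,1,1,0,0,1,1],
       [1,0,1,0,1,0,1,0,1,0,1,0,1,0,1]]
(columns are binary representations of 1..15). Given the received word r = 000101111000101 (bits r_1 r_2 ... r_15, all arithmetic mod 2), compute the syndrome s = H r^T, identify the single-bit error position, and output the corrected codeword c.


s = (0, 1, 1, 0)^T, error position = 6, corrected codeword c = 000100111000101

Compute s = H r^T mod 2 one row at a time:
  s_1 = 1 + 1 + 0 + 0 + 0 + 1 + 0 + 1 = 4 ≡ 0 (mod 2).
  s_2 = 1 + 0 + 1 + 1 + 0 + 1 + 0 + 1 = 5 ≡ 1 (mod 2).
  s_3 = 0 + 0 + 1 + 1 + 0 + 0 + 0 + 1 = 3 ≡ 1 (mod 2).
  s_4 = 0 + 0 + 0 + 1 + 1 + 0 + 1 + 1 = 4 ≡ 0 (mod 2).
s = (0, 1, 1, 0)^T — this equals column 6 of H (binary 0110), so error is at position 6.
Correct: flip bit 6 of r = 000101111000101 to get c = 000100111000101.


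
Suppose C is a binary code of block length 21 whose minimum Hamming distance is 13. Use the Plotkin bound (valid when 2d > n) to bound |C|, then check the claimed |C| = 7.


Plotkin bound M ≤ 4; given |C| = 7 > bound (violated).

Check applicability: 2d = 26, n = 21.
2d − n = 5 > 0, so Plotkin applies.
Compute d/(2d−n) = 13/5 ≈ 2.6000.
⌊d/(2d−n)⌋ = 2.
Plotkin bound: M ≤ 2·2 = 4.
Given |C| = 7, check: VIOLATED.
This |C| is above the Plotkin bound, so no binary code with n = 21, d = 13 and 7 codewords exists.


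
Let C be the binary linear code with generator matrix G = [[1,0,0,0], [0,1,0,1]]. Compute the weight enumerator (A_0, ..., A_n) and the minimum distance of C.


Weight distribution: A_0 = 1, A_1 = 1, A_2 = 1, A_3 = 1. Minimum distance d = 1.

Enumerate all 2^2 = 4 messages m ∈ F_2^2.
For each, compute codeword c = mG in F_2^4, then tally its weight.
  m = 00 → c = 0000, weight = 0.
  m = 10 → c = 1000, weight = 1.
  m = 01 → c = 0101, weight = 2.
  m = 11 → c = 1101, weight = 3.
Tally weights:
  weight 0: 1 codewords.
  weight 1: 1 codewords.
  weight 2: 1 codewords.
  weight 3: 1 codewords.
Minimum distance d = smallest w > 0 with A_w > 0 = 1.
Sanity: Σ A_w = 4 = 2^2 = 4 ✓.


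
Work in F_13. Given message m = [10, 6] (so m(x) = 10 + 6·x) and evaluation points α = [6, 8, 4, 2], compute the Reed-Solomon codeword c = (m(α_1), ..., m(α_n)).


c = [7, 6, 8, 9]

Message polynomial: m(x) = 10 + 6·x (mod 13).
For each evaluation point α_i, compute m(α_i) mod 13:
  α_1 = 6: Horner steps 6 → 7, so m(6) = 7.
  α_2 = 8: Horner steps 6 → 6, so m(8) = 6.
  α_3 = 4: Horner steps 6 → 8, so m(4) = 8.
  α_4 = 2: Horner steps 6 → 9, so m(2) = 9.
Codeword c = [7, 6, 8, 9] ∈ F_13^4.


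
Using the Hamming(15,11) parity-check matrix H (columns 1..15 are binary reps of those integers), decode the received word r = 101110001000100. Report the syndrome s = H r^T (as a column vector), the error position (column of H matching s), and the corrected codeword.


s = (0, 1, 1, 1)^T, error position = 7, corrected codeword c = 101110101000100

Compute s = H r^T mod 2 one row at a time:
  s_1 = 0 + 1 + 0 + 0 + 0 + 1 + 0 + 0 = 2 ≡ 0 (mod 2).
  s_2 = 1 + 1 + 0 + 0 + 0 + 1 + 0 + 0 = 3 ≡ 1 (mod 2).
  s_3 = 0 + 1 + 0 + 0 + 0 + 0 + 0 + 0 = 1 ≡ 1 (mod 2).
  s_4 = 1 + 1 + 1 + 0 + 1 + 0 + 1 + 0 = 5 ≡ 1 (mod 2).
s = (0, 1, 1, 1)^T — this equals column 7 of H (binary 0111), so error is at position 7.
Correct: flip bit 7 of r = 101110001000100 to get c = 101110101000100.


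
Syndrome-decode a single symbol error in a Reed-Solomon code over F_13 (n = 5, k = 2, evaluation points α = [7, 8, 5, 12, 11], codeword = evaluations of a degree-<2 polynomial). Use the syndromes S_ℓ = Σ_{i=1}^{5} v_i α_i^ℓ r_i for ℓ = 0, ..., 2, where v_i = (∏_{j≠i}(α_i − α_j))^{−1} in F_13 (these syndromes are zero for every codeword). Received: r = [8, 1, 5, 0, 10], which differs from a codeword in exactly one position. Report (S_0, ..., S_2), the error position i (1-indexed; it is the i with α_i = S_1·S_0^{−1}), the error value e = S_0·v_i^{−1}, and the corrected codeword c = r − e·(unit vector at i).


S = (3, 8, 4), error at position 1, error magnitude e = 10, c = [11, 1, 5, 0, 10].

Step 1: column multipliers v_i = (∏_{j≠i}(α_i − α_j))^{−1} mod 13.
  i = 1 (α = 7): (7−8)(7−5)(7−12)(7−11) = (−1)·2·(−5)·(−4) = −40 ≡ 12, so v_1 = 12^{−1} = 12 (mod 13).
  i = 2 (α = 8): (8−7)(8−5)(8−12)(8−11) = 1·3·(−4)·(−3) = 36 ≡ 10, so v_2 = 10^{−1} = 4 (mod 13).
  i = 3 (α = 5): (5−7)(5−8)(5−12)(5−11) = (−2)·(−3)·(−7)·(−6) = 252 ≡ 5, so v_3 = 5^{−1} = 8 (mod 13).
  i = 4 (α = 12): (12−7)(12−8)(12−5)(12−11) = 5·4·7·1 = 140 ≡ 10, so v_4 = 10^{−1} = 4 (mod 13).
  i = 5 (α = 11): (11−7)(11−8)(11−5)(11−12) = 4·3·6·(−1) = −72 ≡ 6, so v_5 = 6^{−1} = 11 (mod 13).
  v = [12, 4, 8, 4, 11].
Step 2: syndromes of r = [8, 1, 5, 0, 10] (all sums mod 13).
  S_0 = Σ v_i r_i = 12·8 + 4·1 + 8·5 + 4·0 + 11·10 = 250 ≡ 3.
  S_1 = Σ v_i α_i r_i = 12·7·8 + 4·8·1 + 8·5·5 + 4·12·0 + 11·11·10 = 2114 ≡ 8.
  α_i^2 mod 13 = [10, 12, 12, 1, 4].
  S_2 = Σ v_i α_i^2 r_i = 12·10·8 + 4·12·1 + 8·12·5 + 4·1·0 + 11·4·10 = 1928 ≡ 4.
  S = (3, 8, 4) ≠ 0, so r is not a codeword (an error is present).
Step 3: locate the error. For a single error e at position i, S_ℓ = v_i·e·α_i^ℓ, so α_err = S_1/S_0.
  S_0^{−1} = 3^{−1} = 9 (mod 13), so α_err = 8·9 = 72 ≡ 7 = α_1. Error position i = 1.
  Consistency check: S_2/S_1 = 4·5 = 20 ≡ 7 = α_err ✓ (single-error assumption holds).
Step 4: error magnitude e = S_0/v_1 = S_0·∏_{j≠1}(α_1 − α_j) = 3·12 = 36 ≡ 10 (mod 13).
Step 5: correct position 1: c_1 = r_1 − e = 8 − 10 ≡ 11 (mod 13). Hence c = [11, 1, 5, 0, 10].
  Check: interpolating c through the α_i gives m(x) = 3 + 3·x (degree < 2) with m(α_i) = c_i for every i, so c is indeed a codeword.


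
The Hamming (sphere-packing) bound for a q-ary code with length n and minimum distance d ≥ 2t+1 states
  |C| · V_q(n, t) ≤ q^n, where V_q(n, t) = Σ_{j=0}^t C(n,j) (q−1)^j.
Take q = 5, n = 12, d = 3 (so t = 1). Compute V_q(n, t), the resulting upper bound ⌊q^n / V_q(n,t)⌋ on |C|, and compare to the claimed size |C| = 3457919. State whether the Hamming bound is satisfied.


V_q(n, t) = 49, q^n = 244140625, Hamming bound = 4982461, |C| = 3457919 ≤ bound (satisfied).

Step 1: Compute V_q(n, t) = Σ_{j=0}^1 C(n, j) (q−1)^j.
  j = 0: C(12,0)·(4)^0 = 1·1 = 1.
  j = 1: C(12,1)·(4)^1 = 12·4 = 48.
  V_q(n, t) = 1 + 48 = 49.
Step 2: q^n = 5^12 = 244140625.
Step 3: Hamming bound ⌊q^n / V_q(n,t)⌋ = ⌊244140625/49⌋ = 4982461.
Step 4: Compare |C| = 3457919 to 4982461: satisfied.
The claimed |C| lies below the Hamming bound.


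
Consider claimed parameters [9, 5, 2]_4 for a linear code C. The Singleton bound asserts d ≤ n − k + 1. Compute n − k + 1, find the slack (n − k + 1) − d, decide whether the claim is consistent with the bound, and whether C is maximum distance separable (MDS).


Singleton RHS = n − k + 1 = 5, slack = 3, bound satisfied, not MDS.

Singleton bound: d ≤ n − k + 1.
Here n = 9, k = 5, so n − k + 1 = 5.
Given d = 2, check d ≤ 5: YES.
Slack = (n − k + 1) − d = 3.
The code is NOT MDS (slack = 3 > 0).
Description: the claimed parameters are [9, 5, 2]_4; such a code would be non-MDS.


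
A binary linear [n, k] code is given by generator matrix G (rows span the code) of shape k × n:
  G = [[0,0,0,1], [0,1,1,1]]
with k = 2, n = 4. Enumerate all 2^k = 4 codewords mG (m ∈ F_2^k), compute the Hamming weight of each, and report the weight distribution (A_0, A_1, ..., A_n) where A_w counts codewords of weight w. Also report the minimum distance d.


Weight distribution: A_0 = 1, A_1 = 1, A_2 = 1, A_3 = 1. Minimum distance d = 1.

Enumerate all 2^2 = 4 messages m ∈ F_2^2.
For each, compute codeword c = mG in F_2^4, then tally its weight.
  m = 00 → c = 0000, weight = 0.
  m = 10 → c = 0001, weight = 1.
  m = 01 → c = 0111, weight = 3.
  m = 11 → c = 0110, weight = 2.
Tally weights:
  weight 0: 1 codewords.
  weight 1: 1 codewords.
  weight 2: 1 codewords.
  weight 3: 1 codewords.
Minimum distance d = smallest w > 0 with A_w > 0 = 1.
Sanity: Σ A_w = 4 = 2^2 = 4 ✓.


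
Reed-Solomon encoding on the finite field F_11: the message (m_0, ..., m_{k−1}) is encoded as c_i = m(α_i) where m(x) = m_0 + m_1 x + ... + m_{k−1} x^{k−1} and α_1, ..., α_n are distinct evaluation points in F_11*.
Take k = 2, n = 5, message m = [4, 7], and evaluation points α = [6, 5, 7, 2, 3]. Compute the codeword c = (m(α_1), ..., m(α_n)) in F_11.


c = [2, 6, 9, 7, 3]

Message polynomial: m(x) = 4 + 7·x (mod 11).
For each evaluation point α_i, compute m(α_i) mod 11:
  α_1 = 6: Horner steps 7 → 2, so m(6) = 2.
  α_2 = 5: Horner steps 7 → 6, so m(5) = 6.
  α_3 = 7: Horner steps 7 → 9, so m(7) = 9.
  α_4 = 2: Horner steps 7 → 7, so m(2) = 7.
  α_5 = 3: Horner steps 7 → 3, so m(3) = 3.
Codeword c = [2, 6, 9, 7, 3] ∈ F_11^5.


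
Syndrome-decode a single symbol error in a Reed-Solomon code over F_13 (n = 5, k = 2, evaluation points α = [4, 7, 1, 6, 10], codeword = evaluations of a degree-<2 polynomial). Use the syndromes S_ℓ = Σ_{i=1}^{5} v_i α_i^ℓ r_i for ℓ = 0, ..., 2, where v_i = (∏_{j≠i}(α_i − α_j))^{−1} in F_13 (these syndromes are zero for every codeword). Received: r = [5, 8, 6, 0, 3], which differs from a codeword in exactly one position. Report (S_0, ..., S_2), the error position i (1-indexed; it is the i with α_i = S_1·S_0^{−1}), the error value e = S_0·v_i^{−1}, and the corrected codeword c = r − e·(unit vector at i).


S = (11, 12, 6), error at position 2, error magnitude e = 4, c = [5, 4, 6, 0, 3].

Step 1: column multipliers v_i = (∏_{j≠i}(α_i − α_j))^{−1} mod 13.
  i = 1 (α = 4): (4−7)(4−1)(4−6)(4−10) = (−3)·3·(−2)·(−6) = −108 ≡ 9, so v_1 = 9^{−1} = 3 (mod 13).
  i = 2 (α = 7): (7−4)(7−1)(7−6)(7−10) = 3·6·1·(−3) = −54 ≡ 11, so v_2 = 11^{−1} = 6 (mod 13).
  i = 3 (α = 1): (1−4)(1−7)(1−6)(1−10) = (−3)·(−6)·(−5)·(−9) = 810 ≡ 4, so v_3 = 4^{−1} = 10 (mod 13).
  i = 4 (α = 6): (6−4)(6−7)(6−1)(6−10) = 2·(−1)·5·(−4) = 40 ≡ 1, so v_4 = 1^{−1} = 1 (mod 13).
  i = 5 (α = 10): (10−4)(10−7)(10−1)(10−6) = 6·3·9·4 = 648 ≡ 11, so v_5 = 11^{−1} = 6 (mod 13).
  v = [3, 6, 10, 1, 6].
Step 2: syndromes of r = [5, 8, 6, 0, 3] (all sums mod 13).
  S_0 = Σ v_i r_i = 3·5 + 6·8 + 10·6 + 1·0 + 6·3 = 141 ≡ 11.
  S_1 = Σ v_i α_i r_i = 3·4·5 + 6·7·8 + 10·1·6 + 1·6·0 + 6·10·3 = 636 ≡ 12.
  α_i^2 mod 13 = [3, 10, 1, 10, 9].
  S_2 = Σ v_i α_i^2 r_i = 3·3·5 + 6·10·8 + 10·1·6 + 1·10·0 + 6·9·3 = 747 ≡ 6.
  S = (11, 12, 6) ≠ 0, so r is not a codeword (an error is present).
Step 3: locate the error. For a single error e at position i, S_ℓ = v_i·e·α_i^ℓ, so α_err = S_1/S_0.
  S_0^{−1} = 11^{−1} = 6 (mod 13), so α_err = 12·6 = 72 ≡ 7 = α_2. Error position i = 2.
  Consistency check: S_2/S_1 = 6·12 = 72 ≡ 7 = α_err ✓ (single-error assumption holds).
Step 4: error magnitude e = S_0/v_2 = S_0·∏_{j≠2}(α_2 − α_j) = 11·11 = 121 ≡ 4 (mod 13).
Step 5: correct position 2: c_2 = r_2 − e = 8 − 4 ≡ 4 (mod 13). Hence c = [5, 4, 6, 0, 3].
  Check: interpolating c through the α_i gives m(x) = 2 + 4·x (degree < 2) with m(α_i) = c_i for every i, so c is indeed a codeword.


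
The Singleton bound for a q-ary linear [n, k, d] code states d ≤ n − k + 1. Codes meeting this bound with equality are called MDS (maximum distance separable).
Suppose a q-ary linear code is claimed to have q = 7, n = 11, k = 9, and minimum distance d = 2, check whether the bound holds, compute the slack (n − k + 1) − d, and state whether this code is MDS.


Singleton RHS = n − k + 1 = 3, slack = 1, bound satisfied, not MDS.

Singleton bound: d ≤ n − k + 1.
Here n = 11, k = 9, so n − k + 1 = 3.
Given d = 2, check d ≤ 3: YES.
Slack = (n − k + 1) − d = 1.
The code is NOT MDS (slack = 1 > 0).
Description: the claimed parameters are [11, 9, 2]_7; such a code would be non-MDS.


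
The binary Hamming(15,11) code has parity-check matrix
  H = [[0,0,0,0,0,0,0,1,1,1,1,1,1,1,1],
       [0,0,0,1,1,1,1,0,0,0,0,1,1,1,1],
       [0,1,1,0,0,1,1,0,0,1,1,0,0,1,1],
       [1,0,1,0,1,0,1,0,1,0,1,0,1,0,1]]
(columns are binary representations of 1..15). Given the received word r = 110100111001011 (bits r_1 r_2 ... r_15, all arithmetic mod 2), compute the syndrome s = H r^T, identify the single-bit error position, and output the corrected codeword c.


s = (1, 1, 0, 0)^T, error position = 12, corrected codeword c = 110100111000011

Compute s = H r^T mod 2 one row at a time:
  s_1 = 1 + 1 + 0 + 0 + 1 + 0 + 1 + 1 = 5 ≡ 1 (mod 2).
  s_2 = 1 + 0 + 0 + 1 + 1 + 0 + 1 + 1 = 5 ≡ 1 (mod 2).
  s_3 = 1 + 0 + 0 + 1 + 0 + 0 + 1 + 1 = 4 ≡ 0 (mod 2).
  s_4 = 1 + 0 + 0 + 1 + 1 + 0 + 0 + 1 = 4 ≡ 0 (mod 2).
s = (1, 1, 0, 0)^T — this equals column 12 of H (binary 1100), so error is at position 12.
Correct: flip bit 12 of r = 110100111001011 to get c = 110100111000011.


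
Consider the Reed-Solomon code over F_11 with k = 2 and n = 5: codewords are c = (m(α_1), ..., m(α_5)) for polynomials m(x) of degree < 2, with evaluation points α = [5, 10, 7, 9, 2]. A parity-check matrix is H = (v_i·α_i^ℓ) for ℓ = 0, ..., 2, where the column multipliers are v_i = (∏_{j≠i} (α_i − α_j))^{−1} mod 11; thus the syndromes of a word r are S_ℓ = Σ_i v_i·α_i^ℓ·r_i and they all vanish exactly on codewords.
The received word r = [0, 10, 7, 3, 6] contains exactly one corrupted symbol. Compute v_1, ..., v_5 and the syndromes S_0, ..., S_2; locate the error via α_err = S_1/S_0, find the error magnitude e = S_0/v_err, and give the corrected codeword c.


S = (2, 9, 2), error at position 2, error magnitude e = 9, c = [0, 1, 7, 3, 6].

Step 1: column multipliers v_i = (∏_{j≠i}(α_i − α_j))^{−1} mod 11.
  i = 1 (α = 5): (5−10)(5−7)(5−9)(5−2) = (−5)·(−2)·(−4)·3 = −120 ≡ 1, so v_1 = 1^{−1} = 1 (mod 11).
  i = 2 (α = 10): (10−5)(10−7)(10−9)(10−2) = 5·3·1·8 = 120 ≡ 10, so v_2 = 10^{−1} = 10 (mod 11).
  i = 3 (α = 7): (7−5)(7−10)(7−9)(7−2) = 2·(−3)·(−2)·5 = 60 ≡ 5, so v_3 = 5^{−1} = 9 (mod 11).
  i = 4 (α = 9): (9−5)(9−10)(9−7)(9−2) = 4·(−1)·2·7 = −56 ≡ 10, so v_4 = 10^{−1} = 10 (mod 11).
  i = 5 (α = 2): (2−5)(2−10)(2−7)(2−9) = (−3)·(−8)·(−5)·(−7) = 840 ≡ 4, so v_5 = 4^{−1} = 3 (mod 11).
  v = [1, 10, 9, 10, 3].
Step 2: syndromes of r = [0, 10, 7, 3, 6] (all sums mod 11).
  S_0 = Σ v_i r_i = 1·0 + 10·10 + 9·7 + 10·3 + 3·6 = 211 ≡ 2.
  S_1 = Σ v_i α_i r_i = 1·5·0 + 10·10·10 + 9·7·7 + 10·9·3 + 3·2·6 = 1747 ≡ 9.
  α_i^2 mod 11 = [3, 1, 5, 4, 4].
  S_2 = Σ v_i α_i^2 r_i = 1·3·0 + 10·1·10 + 9·5·7 + 10·4·3 + 3·4·6 = 607 ≡ 2.
  S = (2, 9, 2) ≠ 0, so r is not a codeword (an error is present).
Step 3: locate the error. For a single error e at position i, S_ℓ = v_i·e·α_i^ℓ, so α_err = S_1/S_0.
  S_0^{−1} = 2^{−1} = 6 (mod 11), so α_err = 9·6 = 54 ≡ 10 = α_2. Error position i = 2.
  Consistency check: S_2/S_1 = 2·5 = 10 ≡ 10 = α_err ✓ (single-error assumption holds).
Step 4: error magnitude e = S_0/v_2 = S_0·∏_{j≠2}(α_2 − α_j) = 2·10 = 20 ≡ 9 (mod 11).
Step 5: correct position 2: c_2 = r_2 − e = 10 − 9 ≡ 1 (mod 11). Hence c = [0, 1, 7, 3, 6].
  Check: interpolating c through the α_i gives m(x) = 10 + 9·x (degree < 2) with m(α_i) = c_i for every i, so c is indeed a codeword.


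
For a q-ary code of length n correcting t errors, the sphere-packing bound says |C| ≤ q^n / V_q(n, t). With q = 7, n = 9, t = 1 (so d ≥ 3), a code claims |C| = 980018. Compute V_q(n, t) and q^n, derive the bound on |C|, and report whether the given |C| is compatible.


V_q(n, t) = 55, q^n = 40353607, Hamming bound = 733701, |C| = 980018 > bound (violated).

Step 1: Compute V_q(n, t) = Σ_{j=0}^1 C(n, j) (q−1)^j.
  j = 0: C(9,0)·(6)^0 = 1·1 = 1.
  j = 1: C(9,1)·(6)^1 = 9·6 = 54.
  V_q(n, t) = 1 + 54 = 55.
Step 2: q^n = 7^9 = 40353607.
Step 3: Hamming bound ⌊q^n / V_q(n,t)⌋ = ⌊40353607/55⌋ = 733701.
Step 4: Compare |C| = 980018 to 733701: violated.
The claimed |C| lies above the Hamming bound, so no 7-ary code of length 9 with d ≥ 3 can have 980018 codewords.


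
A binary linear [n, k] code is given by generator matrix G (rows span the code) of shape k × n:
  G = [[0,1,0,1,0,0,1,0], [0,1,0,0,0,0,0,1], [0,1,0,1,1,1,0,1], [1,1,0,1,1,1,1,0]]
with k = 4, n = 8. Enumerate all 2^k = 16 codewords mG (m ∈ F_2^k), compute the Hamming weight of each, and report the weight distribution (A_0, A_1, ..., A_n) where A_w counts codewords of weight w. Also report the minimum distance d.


Weight distribution: A_0 = 1, A_2 = 2, A_3 = 6, A_4 = 3, A_5 = 2, A_6 = 2. Minimum distance d = 2.

Enumerate all 2^4 = 16 messages m ∈ F_2^4.
For each, compute codeword c = mG in F_2^8, then tally its weight.
  m = 0000 → c = 00000000, weight = 0.
  m = 1000 → c = 01010010, weight = 3.
  m = 0100 → c = 01000001, weight = 2.
  m = 1100 → c = 00010011, weight = 3.
  m = 0010 → c = 01011101, weight = 5.
  m = 1010 → c = 00001111, weight = 4.
  m = 0110 → c = 00011100, weight = 3.
  m = 1110 → c = 01001110, weight = 4.
  m = 0001 → c = 11011110, weight = 6.
  m = 1001 → c = 10001100, weight = 3.
  m = 0101 → c = 10011111, weight = 6.
  m = 1101 → c = 11001101, weight = 5.
  m = 0011 → c = 10000011, weight = 3.
  m = 1011 → c = 11010001, weight = 4.
  m = 0111 → c = 11000010, weight = 3.
  m = 1111 → c = 10010000, weight = 2.
Tally weights:
  weight 0: 1 codewords.
  weight 2: 2 codewords.
  weight 3: 6 codewords.
  weight 4: 3 codewords.
  weight 5: 2 codewords.
  weight 6: 2 codewords.
Minimum distance d = smallest w > 0 with A_w > 0 = 2.
Sanity: Σ A_w = 16 = 2^4 = 16 ✓.


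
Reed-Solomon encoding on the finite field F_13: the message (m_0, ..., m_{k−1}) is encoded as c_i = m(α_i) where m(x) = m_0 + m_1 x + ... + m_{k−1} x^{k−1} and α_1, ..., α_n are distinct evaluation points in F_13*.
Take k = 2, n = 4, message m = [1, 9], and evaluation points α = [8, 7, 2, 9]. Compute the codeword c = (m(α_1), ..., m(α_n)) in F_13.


c = [8, 12, 6, 4]

Message polynomial: m(x) = 1 + 9·x (mod 13).
For each evaluation point α_i, compute m(α_i) mod 13:
  α_1 = 8: Horner steps 9 → 8, so m(8) = 8.
  α_2 = 7: Horner steps 9 → 12, so m(7) = 12.
  α_3 = 2: Horner steps 9 → 6, so m(2) = 6.
  α_4 = 9: Horner steps 9 → 4, so m(9) = 4.
Codeword c = [8, 12, 6, 4] ∈ F_13^4.


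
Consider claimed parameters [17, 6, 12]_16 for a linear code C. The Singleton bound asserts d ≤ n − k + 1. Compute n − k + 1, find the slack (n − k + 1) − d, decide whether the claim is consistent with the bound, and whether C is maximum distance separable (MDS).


Singleton RHS = n − k + 1 = 12, slack = 0, bound satisfied, MDS.

Singleton bound: d ≤ n − k + 1.
Here n = 17, k = 6, so n − k + 1 = 12.
Given d = 12, check d ≤ 12: YES.
Slack = (n − k + 1) − d = 0.
The code is MDS (slack = 0).
Description: the claimed parameters are [17, 6, 12]_16; such a code would be MDS (meets Singleton bound).


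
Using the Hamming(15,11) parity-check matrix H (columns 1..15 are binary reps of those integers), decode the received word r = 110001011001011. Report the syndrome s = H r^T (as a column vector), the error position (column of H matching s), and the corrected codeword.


s = (1, 0, 0, 1)^T, error position = 9, corrected codeword c = 110001010001011

Compute s = H r^T mod 2 one row at a time:
  s_1 = 1 + 1 + 0 + 0 + 1 + 0 + 1 + 1 = 5 ≡ 1 (mod 2).
  s_2 = 0 + 0 + 1 + 0 + 1 + 0 + 1 + 1 = 4 ≡ 0 (mod 2).
  s_3 = 1 + 0 + 1 + 0 + 0 + 0 + 1 + 1 = 4 ≡ 0 (mod 2).
  s_4 = 1 + 0 + 0 + 0 + 1 + 0 + 0 + 1 = 3 ≡ 1 (mod 2).
s = (1, 0, 0, 1)^T — this equals column 9 of H (binary 1001), so error is at position 9.
Correct: flip bit 9 of r = 110001011001011 to get c = 110001010001011.


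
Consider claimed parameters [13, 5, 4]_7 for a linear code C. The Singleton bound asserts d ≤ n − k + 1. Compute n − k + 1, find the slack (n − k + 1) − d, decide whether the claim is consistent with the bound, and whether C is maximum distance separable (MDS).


Singleton RHS = n − k + 1 = 9, slack = 5, bound satisfied, not MDS.

Singleton bound: d ≤ n − k + 1.
Here n = 13, k = 5, so n − k + 1 = 9.
Given d = 4, check d ≤ 9: YES.
Slack = (n − k + 1) − d = 5.
The code is NOT MDS (slack = 5 > 0).
Description: the claimed parameters are [13, 5, 4]_7; such a code would be non-MDS.


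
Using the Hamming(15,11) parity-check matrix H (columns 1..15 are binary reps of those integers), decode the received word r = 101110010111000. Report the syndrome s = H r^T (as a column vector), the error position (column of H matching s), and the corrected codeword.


s = (0, 1, 1, 0)^T, error position = 6, corrected codeword c = 101111010111000

Compute s = H r^T mod 2 one row at a time:
  s_1 = 1 + 0 + 1 + 1 + 1 + 0 + 0 + 0 = 4 ≡ 0 (mod 2).
  s_2 = 1 + 1 + 0 + 0 + 1 + 0 + 0 + 0 = 3 ≡ 1 (mod 2).
  s_3 = 0 + 1 + 0 + 0 + 1 + 1 + 0 + 0 = 3 ≡ 1 (mod 2).
  s_4 = 1 + 1 + 1 + 0 + 0 + 1 + 0 + 0 = 4 ≡ 0 (mod 2).
s = (0, 1, 1, 0)^T — this equals column 6 of H (binary 0110), so error is at position 6.
Correct: flip bit 6 of r = 101110010111000 to get c = 101111010111000.


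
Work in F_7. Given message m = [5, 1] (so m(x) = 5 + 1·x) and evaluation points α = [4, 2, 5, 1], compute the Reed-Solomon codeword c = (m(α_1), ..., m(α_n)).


c = [2, 0, 3, 6]

Message polynomial: m(x) = 5 + 1·x (mod 7).
For each evaluation point α_i, compute m(α_i) mod 7:
  α_1 = 4: Horner steps 1 → 2, so m(4) = 2.
  α_2 = 2: Horner steps 1 → 0, so m(2) = 0.
  α_3 = 5: Horner steps 1 → 3, so m(5) = 3.
  α_4 = 1: Horner steps 1 → 6, so m(1) = 6.
Codeword c = [2, 0, 3, 6] ∈ F_7^4.


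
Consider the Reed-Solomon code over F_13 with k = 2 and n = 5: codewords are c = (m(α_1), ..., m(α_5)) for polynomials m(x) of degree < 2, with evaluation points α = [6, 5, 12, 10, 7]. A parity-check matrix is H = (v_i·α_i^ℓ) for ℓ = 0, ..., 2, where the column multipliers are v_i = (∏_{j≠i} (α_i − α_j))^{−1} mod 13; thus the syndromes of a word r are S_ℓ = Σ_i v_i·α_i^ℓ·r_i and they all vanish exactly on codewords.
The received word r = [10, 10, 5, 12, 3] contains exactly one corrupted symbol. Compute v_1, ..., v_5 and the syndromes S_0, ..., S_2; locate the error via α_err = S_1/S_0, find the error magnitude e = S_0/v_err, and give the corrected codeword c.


S = (5, 4, 11), error at position 1, error magnitude e = 10, c = [0, 10, 5, 12, 3].

Step 1: column multipliers v_i = (∏_{j≠i}(α_i − α_j))^{−1} mod 13.
  i = 1 (α = 6): (6−5)(6−12)(6−10)(6−7) = 1·(−6)·(−4)·(−1) = −24 ≡ 2, so v_1 = 2^{−1} = 7 (mod 13).
  i = 2 (α = 5): (5−6)(5−12)(5−10)(5−7) = (−1)·(−7)·(−5)·(−2) = 70 ≡ 5, so v_2 = 5^{−1} = 8 (mod 13).
  i = 3 (α = 12): (12−6)(12−5)(12−10)(12−7) = 6·7·2·5 = 420 ≡ 4, so v_3 = 4^{−1} = 10 (mod 13).
  i = 4 (α = 10): (10−6)(10−5)(10−12)(10−7) = 4·5·(−2)·3 = −120 ≡ 10, so v_4 = 10^{−1} = 4 (mod 13).
  i = 5 (α = 7): (7−6)(7−5)(7−12)(7−10) = 1·2·(−5)·(−3) = 30 ≡ 4, so v_5 = 4^{−1} = 10 (mod 13).
  v = [7, 8, 10, 4, 10].
Step 2: syndromes of r = [10, 10, 5, 12, 3] (all sums mod 13).
  S_0 = Σ v_i r_i = 7·10 + 8·10 + 10·5 + 4·12 + 10·3 = 278 ≡ 5.
  S_1 = Σ v_i α_i r_i = 7·6·10 + 8·5·10 + 10·12·5 + 4·10·12 + 10·7·3 = 2110 ≡ 4.
  α_i^2 mod 13 = [10, 12, 1, 9, 10].
  S_2 = Σ v_i α_i^2 r_i = 7·10·10 + 8·12·10 + 10·1·5 + 4·9·12 + 10·10·3 = 2442 ≡ 11.
  S = (5, 4, 11) ≠ 0, so r is not a codeword (an error is present).
Step 3: locate the error. For a single error e at position i, S_ℓ = v_i·e·α_i^ℓ, so α_err = S_1/S_0.
  S_0^{−1} = 5^{−1} = 8 (mod 13), so α_err = 4·8 = 32 ≡ 6 = α_1. Error position i = 1.
  Consistency check: S_2/S_1 = 11·10 = 110 ≡ 6 = α_err ✓ (single-error assumption holds).
Step 4: error magnitude e = S_0/v_1 = S_0·∏_{j≠1}(α_1 − α_j) = 5·2 = 10 ≡ 10 (mod 13).
Step 5: correct position 1: c_1 = r_1 − e = 10 − 10 ≡ 0 (mod 13). Hence c = [0, 10, 5, 12, 3].
  Check: interpolating c through the α_i gives m(x) = 8 + 3·x (degree < 2) with m(α_i) = c_i for every i, so c is indeed a codeword.


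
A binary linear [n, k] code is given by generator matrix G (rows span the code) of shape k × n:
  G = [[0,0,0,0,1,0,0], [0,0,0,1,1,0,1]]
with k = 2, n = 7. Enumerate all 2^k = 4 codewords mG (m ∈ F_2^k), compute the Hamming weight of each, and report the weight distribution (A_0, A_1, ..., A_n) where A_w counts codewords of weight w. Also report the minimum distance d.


Weight distribution: A_0 = 1, A_1 = 1, A_2 = 1, A_3 = 1. Minimum distance d = 1.

Enumerate all 2^2 = 4 messages m ∈ F_2^2.
For each, compute codeword c = mG in F_2^7, then tally its weight.
  m = 00 → c = 0000000, weight = 0.
  m = 10 → c = 0000100, weight = 1.
  m = 01 → c = 0001101, weight = 3.
  m = 11 → c = 0001001, weight = 2.
Tally weights:
  weight 0: 1 codewords.
  weight 1: 1 codewords.
  weight 2: 1 codewords.
  weight 3: 1 codewords.
Minimum distance d = smallest w > 0 with A_w > 0 = 1.
Sanity: Σ A_w = 4 = 2^2 = 4 ✓.


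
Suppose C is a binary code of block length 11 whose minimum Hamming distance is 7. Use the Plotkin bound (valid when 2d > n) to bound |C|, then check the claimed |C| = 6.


Plotkin bound M ≤ 4; given |C| = 6 > bound (violated).

Check applicability: 2d = 14, n = 11.
2d − n = 3 > 0, so Plotkin applies.
Compute d/(2d−n) = 7/3 ≈ 2.3333.
⌊d/(2d−n)⌋ = 2.
Plotkin bound: M ≤ 2·2 = 4.
Given |C| = 6, check: VIOLATED.
This |C| is above the Plotkin bound, so no binary code with n = 11, d = 7 and 6 codewords exists.


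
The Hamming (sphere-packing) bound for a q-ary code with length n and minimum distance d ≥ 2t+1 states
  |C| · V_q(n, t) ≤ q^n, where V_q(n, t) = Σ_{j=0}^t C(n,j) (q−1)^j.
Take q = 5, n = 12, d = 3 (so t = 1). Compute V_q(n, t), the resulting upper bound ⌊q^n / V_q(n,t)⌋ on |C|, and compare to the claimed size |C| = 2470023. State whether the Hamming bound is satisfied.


V_q(n, t) = 49, q^n = 244140625, Hamming bound = 4982461, |C| = 2470023 ≤ bound (satisfied).

Step 1: Compute V_q(n, t) = Σ_{j=0}^1 C(n, j) (q−1)^j.
  j = 0: C(12,0)·(4)^0 = 1·1 = 1.
  j = 1: C(12,1)·(4)^1 = 12·4 = 48.
  V_q(n, t) = 1 + 48 = 49.
Step 2: q^n = 5^12 = 244140625.
Step 3: Hamming bound ⌊q^n / V_q(n,t)⌋ = ⌊244140625/49⌋ = 4982461.
Step 4: Compare |C| = 2470023 to 4982461: satisfied.
The claimed |C| lies below the Hamming bound.


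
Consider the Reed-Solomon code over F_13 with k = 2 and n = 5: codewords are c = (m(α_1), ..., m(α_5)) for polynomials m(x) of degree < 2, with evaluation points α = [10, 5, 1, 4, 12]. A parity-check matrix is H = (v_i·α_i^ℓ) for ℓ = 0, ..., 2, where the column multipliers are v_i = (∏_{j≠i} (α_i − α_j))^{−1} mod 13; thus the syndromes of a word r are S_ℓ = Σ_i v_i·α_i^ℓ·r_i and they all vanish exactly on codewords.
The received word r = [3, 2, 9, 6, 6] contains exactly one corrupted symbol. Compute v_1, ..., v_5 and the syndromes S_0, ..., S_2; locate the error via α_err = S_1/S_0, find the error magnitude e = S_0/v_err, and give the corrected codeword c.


S = (1, 4, 3), error at position 4, error magnitude e = 12, c = [3, 2, 9, 7, 6].

Step 1: column multipliers v_i = (∏_{j≠i}(α_i − α_j))^{−1} mod 13.
  i = 1 (α = 10): (10−5)(10−1)(10−4)(10−12) = 5·9·6·(−2) = −540 ≡ 6, so v_1 = 6^{−1} = 11 (mod 13).
  i = 2 (α = 5): (5−10)(5−1)(5−4)(5−12) = (−5)·4·1·(−7) = 140 ≡ 10, so v_2 = 10^{−1} = 4 (mod 13).
  i = 3 (α = 1): (1−10)(1−5)(1−4)(1−12) = (−9)·(−4)·(−3)·(−11) = 1188 ≡ 5, so v_3 = 5^{−1} = 8 (mod 13).
  i = 4 (α = 4): (4−10)(4−5)(4−1)(4−12) = (−6)·(−1)·3·(−8) = −144 ≡ 12, so v_4 = 12^{−1} = 12 (mod 13).
  i = 5 (α = 12): (12−10)(12−5)(12−1)(12−4) = 2·7·11·8 = 1232 ≡ 10, so v_5 = 10^{−1} = 4 (mod 13).
  v = [11, 4, 8, 12, 4].
Step 2: syndromes of r = [3, 2, 9, 6, 6] (all sums mod 13).
  S_0 = Σ v_i r_i = 11·3 + 4·2 + 8·9 + 12·6 + 4·6 = 209 ≡ 1.
  S_1 = Σ v_i α_i r_i = 11·10·3 + 4·5·2 + 8·1·9 + 12·4·6 + 4·12·6 = 1018 ≡ 4.
  α_i^2 mod 13 = [9, 12, 1, 3, 1].
  S_2 = Σ v_i α_i^2 r_i = 11·9·3 + 4·12·2 + 8·1·9 + 12·3·6 + 4·1·6 = 705 ≡ 3.
  S = (1, 4, 3) ≠ 0, so r is not a codeword (an error is present).
Step 3: locate the error. For a single error e at position i, S_ℓ = v_i·e·α_i^ℓ, so α_err = S_1/S_0.
  S_0^{−1} = 1^{−1} = 1 (mod 13), so α_err = 4·1 = 4 ≡ 4 = α_4. Error position i = 4.
  Consistency check: S_2/S_1 = 3·10 = 30 ≡ 4 = α_err ✓ (single-error assumption holds).
Step 4: error magnitude e = S_0/v_4 = S_0·∏_{j≠4}(α_4 − α_j) = 1·12 = 12 ≡ 12 (mod 13).
Step 5: correct position 4: c_4 = r_4 − e = 6 − 12 ≡ 7 (mod 13). Hence c = [3, 2, 9, 7, 6].
  Check: interpolating c through the α_i gives m(x) = 1 + 8·x (degree < 2) with m(α_i) = c_i for every i, so c is indeed a codeword.


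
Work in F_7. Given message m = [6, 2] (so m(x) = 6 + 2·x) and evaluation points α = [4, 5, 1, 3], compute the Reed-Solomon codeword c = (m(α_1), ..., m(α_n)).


c = [0, 2, 1, 5]

Message polynomial: m(x) = 6 + 2·x (mod 7).
For each evaluation point α_i, compute m(α_i) mod 7:
  α_1 = 4: Horner steps 2 → 0, so m(4) = 0.
  α_2 = 5: Horner steps 2 → 2, so m(5) = 2.
  α_3 = 1: Horner steps 2 → 1, so m(1) = 1.
  α_4 = 3: Horner steps 2 → 5, so m(3) = 5.
Codeword c = [0, 2, 1, 5] ∈ F_7^4.
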